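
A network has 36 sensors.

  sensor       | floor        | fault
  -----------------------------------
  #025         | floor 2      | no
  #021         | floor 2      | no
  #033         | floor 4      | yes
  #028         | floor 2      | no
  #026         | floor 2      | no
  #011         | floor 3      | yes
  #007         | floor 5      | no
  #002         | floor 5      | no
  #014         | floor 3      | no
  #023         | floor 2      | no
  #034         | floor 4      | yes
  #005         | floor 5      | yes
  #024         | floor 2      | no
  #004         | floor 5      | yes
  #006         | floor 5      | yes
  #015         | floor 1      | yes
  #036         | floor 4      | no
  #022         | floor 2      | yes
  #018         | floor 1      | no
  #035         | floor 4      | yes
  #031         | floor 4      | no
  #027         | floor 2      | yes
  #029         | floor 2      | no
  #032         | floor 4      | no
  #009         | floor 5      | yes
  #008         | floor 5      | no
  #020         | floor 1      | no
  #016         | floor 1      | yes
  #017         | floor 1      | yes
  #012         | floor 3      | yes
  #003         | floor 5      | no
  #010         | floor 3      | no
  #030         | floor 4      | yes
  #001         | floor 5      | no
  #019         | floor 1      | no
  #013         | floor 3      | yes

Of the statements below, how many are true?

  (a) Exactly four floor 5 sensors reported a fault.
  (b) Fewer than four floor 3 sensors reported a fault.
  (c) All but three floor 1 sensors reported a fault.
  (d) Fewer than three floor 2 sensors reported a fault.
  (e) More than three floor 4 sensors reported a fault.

(a) floor 5: |A| = 9, |A ∩ B| = 4; needs |A ∩ B| = 4 — true.
(b) floor 3: |A| = 5, |A ∩ B| = 3; needs |A ∩ B| < 4 — true.
(c) floor 1: |A| = 6, |A ∩ B| = 3; needs |A ∖ B| = 3 — true.
(d) floor 2: |A| = 9, |A ∩ B| = 2; needs |A ∩ B| < 3 — true.
(e) floor 4: |A| = 7, |A ∩ B| = 4; needs |A ∩ B| > 3 — true.

5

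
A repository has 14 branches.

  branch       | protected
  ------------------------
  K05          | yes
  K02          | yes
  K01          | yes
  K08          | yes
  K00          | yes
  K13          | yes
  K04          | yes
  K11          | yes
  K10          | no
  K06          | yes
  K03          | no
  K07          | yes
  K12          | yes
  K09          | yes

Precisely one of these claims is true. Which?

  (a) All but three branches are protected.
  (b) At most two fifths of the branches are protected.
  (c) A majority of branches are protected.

(c)

|A| = 14, |A ∩ B| = 12, |A ∖ B| = 2.
(a) requires |A ∖ B| = 3: false.
(b) requires |A ∩ B| / |A| ≤ 2/5: false.
(c) requires |A ∩ B| > |A ∖ B|: true.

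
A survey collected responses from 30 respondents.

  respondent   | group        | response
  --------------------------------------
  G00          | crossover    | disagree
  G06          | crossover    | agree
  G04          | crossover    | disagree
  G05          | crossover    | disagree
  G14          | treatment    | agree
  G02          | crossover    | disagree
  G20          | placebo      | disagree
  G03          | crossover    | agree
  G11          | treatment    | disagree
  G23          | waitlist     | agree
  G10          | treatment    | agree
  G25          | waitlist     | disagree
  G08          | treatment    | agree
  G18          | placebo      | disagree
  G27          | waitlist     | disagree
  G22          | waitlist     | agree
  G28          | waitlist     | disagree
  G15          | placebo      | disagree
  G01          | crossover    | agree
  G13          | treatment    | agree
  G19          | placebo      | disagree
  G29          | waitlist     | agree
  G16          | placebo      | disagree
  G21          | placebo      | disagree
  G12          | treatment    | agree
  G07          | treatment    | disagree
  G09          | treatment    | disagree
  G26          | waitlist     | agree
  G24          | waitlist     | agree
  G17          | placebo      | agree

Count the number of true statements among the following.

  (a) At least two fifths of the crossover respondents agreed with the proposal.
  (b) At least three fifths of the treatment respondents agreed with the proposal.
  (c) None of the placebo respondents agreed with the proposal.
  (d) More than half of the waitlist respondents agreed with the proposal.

(a) crossover: |A| = 7, |A ∩ B| = 3; needs |A ∩ B| / |A| ≥ 2/5 — true.
(b) treatment: |A| = 8, |A ∩ B| = 5; needs |A ∩ B| / |A| ≥ 3/5 — true.
(c) placebo: |A| = 7, |A ∩ B| = 1; needs A ∩ B = ∅ (|A ∩ B| = 0) — false.
(d) waitlist: |A| = 8, |A ∩ B| = 5; needs |A ∩ B| > |A ∖ B| — true.

3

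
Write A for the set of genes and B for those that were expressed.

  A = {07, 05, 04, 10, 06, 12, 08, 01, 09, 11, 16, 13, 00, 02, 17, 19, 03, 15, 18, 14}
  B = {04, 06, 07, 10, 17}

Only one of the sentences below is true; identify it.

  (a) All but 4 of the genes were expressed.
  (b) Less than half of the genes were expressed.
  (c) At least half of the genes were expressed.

(b)

|A| = 20, |A ∩ B| = 5, |A ∖ B| = 15.
(a) requires |A ∖ B| = 4: false.
(b) requires |A ∩ B| < |A ∖ B|: true.
(c) requires |A ∩ B| ≥ |A ∖ B|: false.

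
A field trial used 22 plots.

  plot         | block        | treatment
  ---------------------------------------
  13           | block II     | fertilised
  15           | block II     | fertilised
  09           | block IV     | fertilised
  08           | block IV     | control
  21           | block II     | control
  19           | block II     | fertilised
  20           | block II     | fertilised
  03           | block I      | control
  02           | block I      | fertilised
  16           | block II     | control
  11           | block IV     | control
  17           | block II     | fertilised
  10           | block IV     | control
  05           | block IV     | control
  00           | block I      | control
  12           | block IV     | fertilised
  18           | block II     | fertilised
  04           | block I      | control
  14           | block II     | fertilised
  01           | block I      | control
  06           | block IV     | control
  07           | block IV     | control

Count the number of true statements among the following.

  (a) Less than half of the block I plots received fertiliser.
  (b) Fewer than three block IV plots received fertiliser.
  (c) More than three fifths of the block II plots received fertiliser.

(a) block I: |A| = 5, |A ∩ B| = 1; needs |A ∩ B| < |A ∖ B| — true.
(b) block IV: |A| = 8, |A ∩ B| = 2; needs |A ∩ B| < 3 — true.
(c) block II: |A| = 9, |A ∩ B| = 7; needs |A ∩ B| / |A| > 3/5 — true.

3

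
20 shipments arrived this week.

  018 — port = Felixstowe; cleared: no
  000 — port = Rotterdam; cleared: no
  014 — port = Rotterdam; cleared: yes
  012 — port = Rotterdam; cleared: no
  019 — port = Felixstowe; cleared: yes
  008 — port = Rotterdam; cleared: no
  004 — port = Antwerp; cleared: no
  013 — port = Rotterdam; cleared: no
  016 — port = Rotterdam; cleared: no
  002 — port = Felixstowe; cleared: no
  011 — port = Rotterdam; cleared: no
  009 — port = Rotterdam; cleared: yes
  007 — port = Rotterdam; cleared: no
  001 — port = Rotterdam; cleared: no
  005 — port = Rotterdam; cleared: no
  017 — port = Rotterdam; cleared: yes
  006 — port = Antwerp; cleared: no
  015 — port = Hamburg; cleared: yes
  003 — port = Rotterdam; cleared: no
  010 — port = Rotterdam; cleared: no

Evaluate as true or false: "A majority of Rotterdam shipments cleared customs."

Truth condition: |A ∩ B| > |A ∖ B|.
A (the restrictor) = {000, 014, 012, 008, 013, 016, 011, 009, 007, 001, 005, 017, 003, 010}, |A| = 14.
A ∩ B = {014, 009, 017}, so |A ∩ B| = 3.
A ∖ B = {000, 012, 008, 013, 016, 011, 007, 001, 005, 003, 010}, so |A ∖ B| = 11.
3 < 11, so the statement is false.

False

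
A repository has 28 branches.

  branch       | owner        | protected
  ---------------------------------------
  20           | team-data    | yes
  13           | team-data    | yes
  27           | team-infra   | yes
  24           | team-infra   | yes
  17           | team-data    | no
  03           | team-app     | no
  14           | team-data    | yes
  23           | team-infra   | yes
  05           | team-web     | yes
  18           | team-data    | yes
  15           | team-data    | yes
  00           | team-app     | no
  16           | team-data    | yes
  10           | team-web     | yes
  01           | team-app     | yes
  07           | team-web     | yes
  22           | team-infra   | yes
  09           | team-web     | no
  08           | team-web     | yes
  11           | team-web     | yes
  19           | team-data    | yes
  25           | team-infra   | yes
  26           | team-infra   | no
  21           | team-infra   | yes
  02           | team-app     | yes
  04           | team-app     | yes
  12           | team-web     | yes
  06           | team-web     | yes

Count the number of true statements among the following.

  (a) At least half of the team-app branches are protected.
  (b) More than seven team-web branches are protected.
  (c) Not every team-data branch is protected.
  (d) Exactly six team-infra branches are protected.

3

(a) team-app: |A| = 5, |A ∩ B| = 3; needs |A ∩ B| ≥ |A ∖ B| — true.
(b) team-web: |A| = 8, |A ∩ B| = 7; needs |A ∩ B| > 7 — false.
(c) team-data: |A| = 8, |A ∩ B| = 7; needs A ⊄ B (|A ∖ B| ≥ 1) — true.
(d) team-infra: |A| = 7, |A ∩ B| = 6; needs |A ∩ B| = 6 — true.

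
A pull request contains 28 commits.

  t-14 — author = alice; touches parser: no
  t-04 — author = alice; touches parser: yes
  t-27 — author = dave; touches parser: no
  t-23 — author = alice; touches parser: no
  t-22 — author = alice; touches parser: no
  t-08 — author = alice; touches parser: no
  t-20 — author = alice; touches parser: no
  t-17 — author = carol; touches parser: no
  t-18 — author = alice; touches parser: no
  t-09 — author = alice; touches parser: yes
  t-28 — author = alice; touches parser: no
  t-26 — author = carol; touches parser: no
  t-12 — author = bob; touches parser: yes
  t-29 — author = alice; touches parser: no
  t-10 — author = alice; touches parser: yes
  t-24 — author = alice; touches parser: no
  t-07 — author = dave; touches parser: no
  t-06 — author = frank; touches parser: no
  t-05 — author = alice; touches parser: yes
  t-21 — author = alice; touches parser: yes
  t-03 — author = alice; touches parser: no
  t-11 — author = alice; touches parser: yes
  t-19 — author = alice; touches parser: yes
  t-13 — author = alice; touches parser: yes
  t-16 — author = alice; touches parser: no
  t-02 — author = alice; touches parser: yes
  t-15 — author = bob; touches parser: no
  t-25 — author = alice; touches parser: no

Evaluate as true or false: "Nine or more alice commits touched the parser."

'Nine or more alice commits touched the parser' holds iff |A ∩ B| ≥ 9.
|A| = 21, |A ∩ B| = 9, |A ∖ B| = 12.
|A ∩ B| = 9, so the statement is true.

True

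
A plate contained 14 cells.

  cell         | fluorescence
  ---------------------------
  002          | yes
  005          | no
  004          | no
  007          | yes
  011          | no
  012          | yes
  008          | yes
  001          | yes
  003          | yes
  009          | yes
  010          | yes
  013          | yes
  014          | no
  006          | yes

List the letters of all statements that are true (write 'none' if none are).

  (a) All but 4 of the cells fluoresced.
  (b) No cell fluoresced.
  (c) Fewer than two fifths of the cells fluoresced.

|A| = 14, |A ∩ B| = 10, |A ∖ B| = 4.
(a) |A ∖ B| = 4: holds.
(b) A ∩ B = ∅ (|A ∩ B| = 0): fails.
(c) |A ∩ B| / |A| < 2/5: fails.

(a)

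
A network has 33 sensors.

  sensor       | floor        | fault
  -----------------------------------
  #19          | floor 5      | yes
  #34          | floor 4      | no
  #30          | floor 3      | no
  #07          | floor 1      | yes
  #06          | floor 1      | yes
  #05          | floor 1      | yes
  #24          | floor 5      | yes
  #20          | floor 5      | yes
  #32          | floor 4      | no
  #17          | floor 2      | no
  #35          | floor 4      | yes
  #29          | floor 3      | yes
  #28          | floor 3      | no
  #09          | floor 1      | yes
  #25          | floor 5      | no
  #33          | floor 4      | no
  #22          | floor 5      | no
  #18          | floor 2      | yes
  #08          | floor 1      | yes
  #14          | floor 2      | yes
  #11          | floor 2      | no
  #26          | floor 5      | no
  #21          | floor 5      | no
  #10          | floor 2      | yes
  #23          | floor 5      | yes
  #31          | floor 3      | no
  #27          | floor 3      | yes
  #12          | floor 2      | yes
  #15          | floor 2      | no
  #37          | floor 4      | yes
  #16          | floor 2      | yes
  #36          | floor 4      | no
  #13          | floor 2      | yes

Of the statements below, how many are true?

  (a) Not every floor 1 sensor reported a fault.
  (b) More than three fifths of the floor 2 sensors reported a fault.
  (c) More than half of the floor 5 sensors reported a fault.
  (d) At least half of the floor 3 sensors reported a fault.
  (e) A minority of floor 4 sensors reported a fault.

(a) floor 1: |A| = 5, |A ∩ B| = 5; needs A ⊄ B (|A ∖ B| ≥ 1) — false.
(b) floor 2: |A| = 9, |A ∩ B| = 6; needs |A ∩ B| / |A| > 3/5 — true.
(c) floor 5: |A| = 8, |A ∩ B| = 4; needs |A ∩ B| > |A ∖ B| — false.
(d) floor 3: |A| = 5, |A ∩ B| = 2; needs |A ∩ B| ≥ |A ∖ B| — false.
(e) floor 4: |A| = 6, |A ∩ B| = 2; needs |A ∩ B| < |A ∖ B| — true.

2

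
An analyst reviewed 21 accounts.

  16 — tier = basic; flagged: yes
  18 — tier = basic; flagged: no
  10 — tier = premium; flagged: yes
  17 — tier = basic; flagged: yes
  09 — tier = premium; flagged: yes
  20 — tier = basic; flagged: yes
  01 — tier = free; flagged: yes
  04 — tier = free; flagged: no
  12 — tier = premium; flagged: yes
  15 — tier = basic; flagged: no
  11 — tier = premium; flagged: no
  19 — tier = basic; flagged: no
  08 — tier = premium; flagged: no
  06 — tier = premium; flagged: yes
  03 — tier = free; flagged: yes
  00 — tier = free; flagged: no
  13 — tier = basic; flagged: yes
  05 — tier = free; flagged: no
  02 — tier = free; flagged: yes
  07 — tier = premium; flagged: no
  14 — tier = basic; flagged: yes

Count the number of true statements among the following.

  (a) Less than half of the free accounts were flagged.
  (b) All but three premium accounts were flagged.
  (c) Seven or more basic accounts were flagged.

1

(a) free: |A| = 6, |A ∩ B| = 3; needs |A ∩ B| < |A ∖ B| — false.
(b) premium: |A| = 7, |A ∩ B| = 4; needs |A ∖ B| = 3 — true.
(c) basic: |A| = 8, |A ∩ B| = 5; needs |A ∩ B| ≥ 7 — false.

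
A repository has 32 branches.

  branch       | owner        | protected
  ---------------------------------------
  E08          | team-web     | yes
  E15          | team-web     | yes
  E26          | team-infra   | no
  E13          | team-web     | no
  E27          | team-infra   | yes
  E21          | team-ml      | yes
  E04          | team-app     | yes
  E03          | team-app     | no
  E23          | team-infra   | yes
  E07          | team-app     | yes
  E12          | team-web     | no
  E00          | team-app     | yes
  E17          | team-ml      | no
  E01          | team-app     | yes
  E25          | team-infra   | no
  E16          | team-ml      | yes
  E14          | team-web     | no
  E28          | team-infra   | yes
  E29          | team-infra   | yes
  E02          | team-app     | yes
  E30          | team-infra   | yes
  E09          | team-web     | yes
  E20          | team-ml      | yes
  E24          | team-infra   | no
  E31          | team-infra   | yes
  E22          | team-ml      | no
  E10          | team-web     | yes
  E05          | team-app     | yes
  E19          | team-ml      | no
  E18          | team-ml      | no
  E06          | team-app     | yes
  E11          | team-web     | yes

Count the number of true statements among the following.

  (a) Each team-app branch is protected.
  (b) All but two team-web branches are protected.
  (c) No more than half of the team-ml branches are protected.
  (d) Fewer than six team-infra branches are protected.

1

(a) team-app: |A| = 8, |A ∩ B| = 7; needs A ⊆ B, i.e. every element of A is in B (|A ∖ B| = 0) — false.
(b) team-web: |A| = 8, |A ∩ B| = 5; needs |A ∖ B| = 2 — false.
(c) team-ml: |A| = 7, |A ∩ B| = 3; needs |A ∩ B| ≤ |A ∖ B| — true.
(d) team-infra: |A| = 9, |A ∩ B| = 6; needs |A ∩ B| < 6 — false.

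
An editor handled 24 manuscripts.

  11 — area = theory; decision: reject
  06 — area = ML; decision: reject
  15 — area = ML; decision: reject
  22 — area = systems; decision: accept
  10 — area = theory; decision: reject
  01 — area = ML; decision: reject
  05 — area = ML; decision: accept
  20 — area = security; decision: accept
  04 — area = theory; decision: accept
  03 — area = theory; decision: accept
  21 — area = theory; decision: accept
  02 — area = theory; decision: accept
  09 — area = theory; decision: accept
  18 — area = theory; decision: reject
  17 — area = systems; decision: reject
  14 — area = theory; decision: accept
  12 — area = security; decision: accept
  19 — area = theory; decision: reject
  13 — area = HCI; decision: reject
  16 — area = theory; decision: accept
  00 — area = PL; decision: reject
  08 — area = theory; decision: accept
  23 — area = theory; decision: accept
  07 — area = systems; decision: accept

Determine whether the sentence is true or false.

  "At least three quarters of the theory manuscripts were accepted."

'At least three quarters of the theory manuscripts were accepted' holds iff |A ∩ B| / |A| ≥ 3/4.
A (the restrictor) = {11, 10, 04, 03, 21, 02, 09, 18, 14, 19, 16, 08, 23}, |A| = 13.
A ∩ B = {04, 03, 21, 02, 09, 14, 16, 08, 23}, so |A ∩ B| = 9.
A ∖ B = {11, 10, 18, 19}, so |A ∖ B| = 4.
|A ∩ B|/|A| = 9/13, so the statement is false.

False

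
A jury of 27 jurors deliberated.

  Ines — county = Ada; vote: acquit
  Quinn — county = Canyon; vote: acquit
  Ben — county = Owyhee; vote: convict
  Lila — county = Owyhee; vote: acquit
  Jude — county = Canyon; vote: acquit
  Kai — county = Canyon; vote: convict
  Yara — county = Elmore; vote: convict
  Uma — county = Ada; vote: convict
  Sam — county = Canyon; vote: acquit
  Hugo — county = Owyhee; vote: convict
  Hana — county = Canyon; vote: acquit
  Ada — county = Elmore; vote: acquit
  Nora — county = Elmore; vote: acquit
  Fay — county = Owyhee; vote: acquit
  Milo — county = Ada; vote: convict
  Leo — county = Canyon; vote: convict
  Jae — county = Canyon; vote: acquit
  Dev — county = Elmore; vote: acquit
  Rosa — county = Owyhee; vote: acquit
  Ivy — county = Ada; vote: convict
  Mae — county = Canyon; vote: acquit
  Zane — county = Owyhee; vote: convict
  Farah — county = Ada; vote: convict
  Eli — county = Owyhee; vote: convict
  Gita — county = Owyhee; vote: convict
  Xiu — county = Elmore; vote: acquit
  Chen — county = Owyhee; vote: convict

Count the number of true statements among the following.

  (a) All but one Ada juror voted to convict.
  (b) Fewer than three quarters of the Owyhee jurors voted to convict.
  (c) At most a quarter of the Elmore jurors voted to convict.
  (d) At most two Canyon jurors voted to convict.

4

(a) Ada: |A| = 5, |A ∩ B| = 4; needs |A ∖ B| = 1 — true.
(b) Owyhee: |A| = 9, |A ∩ B| = 6; needs |A ∩ B| / |A| < 3/4 — true.
(c) Elmore: |A| = 5, |A ∩ B| = 1; needs |A ∩ B| / |A| ≤ 1/4 — true.
(d) Canyon: |A| = 8, |A ∩ B| = 2; needs |A ∩ B| ≤ 2 — true.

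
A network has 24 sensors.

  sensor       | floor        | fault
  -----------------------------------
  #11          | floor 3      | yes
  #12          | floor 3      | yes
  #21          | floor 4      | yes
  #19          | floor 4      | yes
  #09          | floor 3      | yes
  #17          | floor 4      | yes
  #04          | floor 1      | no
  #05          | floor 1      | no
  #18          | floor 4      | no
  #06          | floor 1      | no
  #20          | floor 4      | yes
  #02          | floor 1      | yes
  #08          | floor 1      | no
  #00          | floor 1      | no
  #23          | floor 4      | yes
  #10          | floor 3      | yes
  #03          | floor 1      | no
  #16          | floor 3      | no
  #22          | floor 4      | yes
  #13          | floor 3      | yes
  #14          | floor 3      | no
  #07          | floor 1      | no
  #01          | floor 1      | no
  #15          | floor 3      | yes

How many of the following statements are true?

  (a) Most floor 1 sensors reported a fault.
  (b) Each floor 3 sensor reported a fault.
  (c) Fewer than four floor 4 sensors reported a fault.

0

(a) floor 1: |A| = 9, |A ∩ B| = 1; needs |A ∩ B| > |A ∖ B| — false.
(b) floor 3: |A| = 8, |A ∩ B| = 6; needs A ⊆ B, i.e. every element of A is in B (|A ∖ B| = 0) — false.
(c) floor 4: |A| = 7, |A ∩ B| = 6; needs |A ∩ B| < 4 — false.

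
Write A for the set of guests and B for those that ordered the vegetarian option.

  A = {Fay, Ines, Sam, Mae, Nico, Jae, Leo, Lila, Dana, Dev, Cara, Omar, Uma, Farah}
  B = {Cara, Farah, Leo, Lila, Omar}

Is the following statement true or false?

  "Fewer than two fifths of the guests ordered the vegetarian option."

True

'Fewer than two fifths of the guests ordered the vegetarian option' holds iff |A ∩ B| / |A| < 2/5.
A (the restrictor) = {Fay, Ines, Sam, Mae, Nico, Jae, Leo, Lila, Dana, Dev, Cara, Omar, Uma, Farah}, |A| = 14.
A ∩ B = {Leo, Lila, Cara, Omar, Farah}, so |A ∩ B| = 5.
A ∖ B = {Fay, Ines, Sam, Mae, Nico, Jae, Dana, Dev, Uma}, so |A ∖ B| = 9.
|A ∩ B|/|A| = 5/14, so the statement is true.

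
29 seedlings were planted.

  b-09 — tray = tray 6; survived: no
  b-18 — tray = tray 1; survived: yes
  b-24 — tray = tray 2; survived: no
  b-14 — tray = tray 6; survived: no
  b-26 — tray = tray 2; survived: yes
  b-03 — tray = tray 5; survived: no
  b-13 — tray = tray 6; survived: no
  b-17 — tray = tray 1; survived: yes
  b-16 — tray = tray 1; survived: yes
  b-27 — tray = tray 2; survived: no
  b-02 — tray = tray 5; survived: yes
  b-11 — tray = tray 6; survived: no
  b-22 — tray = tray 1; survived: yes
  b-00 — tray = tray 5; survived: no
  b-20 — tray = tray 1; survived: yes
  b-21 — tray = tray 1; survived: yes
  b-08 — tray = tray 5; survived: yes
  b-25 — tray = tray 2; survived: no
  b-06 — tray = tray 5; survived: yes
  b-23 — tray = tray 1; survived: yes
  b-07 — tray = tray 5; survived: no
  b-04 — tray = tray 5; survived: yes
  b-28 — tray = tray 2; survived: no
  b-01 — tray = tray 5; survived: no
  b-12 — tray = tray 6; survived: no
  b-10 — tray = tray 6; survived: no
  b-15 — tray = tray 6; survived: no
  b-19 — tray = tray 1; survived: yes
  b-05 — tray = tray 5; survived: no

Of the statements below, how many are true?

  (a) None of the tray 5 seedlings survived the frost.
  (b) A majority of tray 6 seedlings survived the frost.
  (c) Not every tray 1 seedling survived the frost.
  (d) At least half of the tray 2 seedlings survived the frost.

0

(a) tray 5: |A| = 9, |A ∩ B| = 4; needs A ∩ B = ∅ (|A ∩ B| = 0) — false.
(b) tray 6: |A| = 7, |A ∩ B| = 0; needs |A ∩ B| > |A ∖ B| — false.
(c) tray 1: |A| = 8, |A ∩ B| = 8; needs A ⊄ B (|A ∖ B| ≥ 1) — false.
(d) tray 2: |A| = 5, |A ∩ B| = 1; needs |A ∩ B| ≥ |A ∖ B| — false.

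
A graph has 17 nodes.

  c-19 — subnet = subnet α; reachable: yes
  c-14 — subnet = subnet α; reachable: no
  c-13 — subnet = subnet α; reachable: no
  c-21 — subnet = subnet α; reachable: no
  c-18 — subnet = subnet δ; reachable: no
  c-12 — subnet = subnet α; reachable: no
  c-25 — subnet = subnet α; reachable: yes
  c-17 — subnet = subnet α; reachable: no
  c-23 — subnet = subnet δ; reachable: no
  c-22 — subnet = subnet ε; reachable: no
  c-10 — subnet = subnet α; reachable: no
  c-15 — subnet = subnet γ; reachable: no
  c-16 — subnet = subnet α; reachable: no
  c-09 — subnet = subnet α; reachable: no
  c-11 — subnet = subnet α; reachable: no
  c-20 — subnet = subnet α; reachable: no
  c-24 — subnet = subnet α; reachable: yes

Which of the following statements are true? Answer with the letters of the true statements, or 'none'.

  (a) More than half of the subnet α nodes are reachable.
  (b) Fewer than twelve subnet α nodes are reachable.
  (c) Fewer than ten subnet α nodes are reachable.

|A| = 13, |A ∩ B| = 3, |A ∖ B| = 10.
(a) |A ∩ B| > |A ∖ B|: fails.
(b) |A ∩ B| < 12: holds.
(c) |A ∩ B| < 10: holds.

(b), (c)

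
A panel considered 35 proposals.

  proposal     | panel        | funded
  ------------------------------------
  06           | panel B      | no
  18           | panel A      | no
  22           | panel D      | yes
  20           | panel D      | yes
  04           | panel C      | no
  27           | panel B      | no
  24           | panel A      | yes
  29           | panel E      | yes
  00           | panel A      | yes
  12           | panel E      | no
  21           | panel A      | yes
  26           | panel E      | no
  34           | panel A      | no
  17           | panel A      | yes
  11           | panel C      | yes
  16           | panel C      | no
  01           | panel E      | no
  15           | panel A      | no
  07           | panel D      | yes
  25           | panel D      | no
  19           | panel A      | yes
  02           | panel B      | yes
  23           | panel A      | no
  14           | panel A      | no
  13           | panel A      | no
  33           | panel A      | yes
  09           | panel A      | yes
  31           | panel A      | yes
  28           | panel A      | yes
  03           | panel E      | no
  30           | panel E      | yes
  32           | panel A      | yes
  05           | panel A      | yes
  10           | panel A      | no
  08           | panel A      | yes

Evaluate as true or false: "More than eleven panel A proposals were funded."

Truth condition: |A ∩ B| > 11.
|A| = 19, |A ∩ B| = 12, |A ∖ B| = 7.
|A ∩ B| = 12, so the statement is true.

True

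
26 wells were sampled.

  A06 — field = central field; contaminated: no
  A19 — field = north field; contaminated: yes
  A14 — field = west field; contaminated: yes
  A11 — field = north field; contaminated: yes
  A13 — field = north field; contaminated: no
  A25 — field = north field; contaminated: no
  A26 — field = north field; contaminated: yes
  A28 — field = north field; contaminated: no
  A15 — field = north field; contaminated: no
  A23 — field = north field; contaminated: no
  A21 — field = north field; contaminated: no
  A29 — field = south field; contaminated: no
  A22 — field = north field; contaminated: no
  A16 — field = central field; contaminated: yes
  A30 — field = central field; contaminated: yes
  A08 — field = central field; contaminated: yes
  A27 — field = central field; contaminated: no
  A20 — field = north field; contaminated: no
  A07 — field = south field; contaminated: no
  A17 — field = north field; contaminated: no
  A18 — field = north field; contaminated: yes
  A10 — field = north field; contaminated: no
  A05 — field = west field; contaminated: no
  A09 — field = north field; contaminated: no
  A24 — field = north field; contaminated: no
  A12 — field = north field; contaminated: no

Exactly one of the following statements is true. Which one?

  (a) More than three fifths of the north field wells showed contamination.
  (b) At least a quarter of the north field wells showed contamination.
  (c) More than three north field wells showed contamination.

(c)

|A| = 17, |A ∩ B| = 4, |A ∖ B| = 13.
(a) requires |A ∩ B| / |A| > 3/5: false.
(b) requires |A ∩ B| / |A| ≥ 1/4: false.
(c) requires |A ∩ B| > 3: true.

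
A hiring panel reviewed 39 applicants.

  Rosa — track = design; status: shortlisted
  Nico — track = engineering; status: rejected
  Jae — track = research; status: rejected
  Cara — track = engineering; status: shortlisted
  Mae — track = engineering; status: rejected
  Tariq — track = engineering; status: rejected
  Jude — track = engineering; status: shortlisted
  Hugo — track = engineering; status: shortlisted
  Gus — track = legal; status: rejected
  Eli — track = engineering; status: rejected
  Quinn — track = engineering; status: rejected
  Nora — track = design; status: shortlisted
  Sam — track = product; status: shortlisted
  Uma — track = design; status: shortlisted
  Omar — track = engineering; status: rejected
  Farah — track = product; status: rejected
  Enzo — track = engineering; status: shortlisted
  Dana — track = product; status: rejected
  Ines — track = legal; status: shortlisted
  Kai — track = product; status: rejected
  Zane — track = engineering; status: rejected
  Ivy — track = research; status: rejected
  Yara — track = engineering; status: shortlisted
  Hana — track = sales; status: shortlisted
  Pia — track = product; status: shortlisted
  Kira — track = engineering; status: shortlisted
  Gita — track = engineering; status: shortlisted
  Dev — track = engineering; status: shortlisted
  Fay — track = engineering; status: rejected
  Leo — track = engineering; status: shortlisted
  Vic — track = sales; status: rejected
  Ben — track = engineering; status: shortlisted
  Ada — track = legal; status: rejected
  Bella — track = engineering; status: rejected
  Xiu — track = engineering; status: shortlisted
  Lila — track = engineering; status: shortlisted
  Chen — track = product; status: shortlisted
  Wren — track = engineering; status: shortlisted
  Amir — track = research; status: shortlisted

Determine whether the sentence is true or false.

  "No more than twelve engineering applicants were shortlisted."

False

'No more than twelve engineering applicants were shortlisted' holds iff |A ∩ B| ≤ 12.
|A| = 22, |A ∩ B| = 13, |A ∖ B| = 9.
|A ∩ B| = 13, so the statement is false.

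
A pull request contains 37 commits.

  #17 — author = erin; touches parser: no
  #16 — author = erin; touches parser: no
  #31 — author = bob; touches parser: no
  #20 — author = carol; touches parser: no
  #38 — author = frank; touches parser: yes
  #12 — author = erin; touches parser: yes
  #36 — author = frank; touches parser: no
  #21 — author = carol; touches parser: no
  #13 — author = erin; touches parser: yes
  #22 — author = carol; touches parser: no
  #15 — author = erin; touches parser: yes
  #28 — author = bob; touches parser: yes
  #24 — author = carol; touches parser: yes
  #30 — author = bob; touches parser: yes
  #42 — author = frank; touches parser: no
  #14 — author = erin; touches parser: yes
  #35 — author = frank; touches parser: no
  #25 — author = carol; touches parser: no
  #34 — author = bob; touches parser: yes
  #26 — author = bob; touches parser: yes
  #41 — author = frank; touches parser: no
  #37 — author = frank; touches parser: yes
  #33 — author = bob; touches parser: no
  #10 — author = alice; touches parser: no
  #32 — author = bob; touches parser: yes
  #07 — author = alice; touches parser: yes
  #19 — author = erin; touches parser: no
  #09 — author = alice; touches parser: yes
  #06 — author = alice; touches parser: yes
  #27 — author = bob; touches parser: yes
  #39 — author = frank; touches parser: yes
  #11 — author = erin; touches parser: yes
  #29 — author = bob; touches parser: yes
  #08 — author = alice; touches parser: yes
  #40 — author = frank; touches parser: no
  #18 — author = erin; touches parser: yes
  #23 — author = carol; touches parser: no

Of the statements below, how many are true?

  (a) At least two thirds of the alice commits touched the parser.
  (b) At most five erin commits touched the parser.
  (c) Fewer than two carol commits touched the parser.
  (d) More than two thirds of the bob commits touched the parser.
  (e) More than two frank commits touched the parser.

(a) alice: |A| = 5, |A ∩ B| = 4; needs |A ∩ B| / |A| ≥ 2/3 — true.
(b) erin: |A| = 9, |A ∩ B| = 6; needs |A ∩ B| ≤ 5 — false.
(c) carol: |A| = 6, |A ∩ B| = 1; needs |A ∩ B| < 2 — true.
(d) bob: |A| = 9, |A ∩ B| = 7; needs |A ∩ B| / |A| > 2/3 — true.
(e) frank: |A| = 8, |A ∩ B| = 3; needs |A ∩ B| > 2 — true.

4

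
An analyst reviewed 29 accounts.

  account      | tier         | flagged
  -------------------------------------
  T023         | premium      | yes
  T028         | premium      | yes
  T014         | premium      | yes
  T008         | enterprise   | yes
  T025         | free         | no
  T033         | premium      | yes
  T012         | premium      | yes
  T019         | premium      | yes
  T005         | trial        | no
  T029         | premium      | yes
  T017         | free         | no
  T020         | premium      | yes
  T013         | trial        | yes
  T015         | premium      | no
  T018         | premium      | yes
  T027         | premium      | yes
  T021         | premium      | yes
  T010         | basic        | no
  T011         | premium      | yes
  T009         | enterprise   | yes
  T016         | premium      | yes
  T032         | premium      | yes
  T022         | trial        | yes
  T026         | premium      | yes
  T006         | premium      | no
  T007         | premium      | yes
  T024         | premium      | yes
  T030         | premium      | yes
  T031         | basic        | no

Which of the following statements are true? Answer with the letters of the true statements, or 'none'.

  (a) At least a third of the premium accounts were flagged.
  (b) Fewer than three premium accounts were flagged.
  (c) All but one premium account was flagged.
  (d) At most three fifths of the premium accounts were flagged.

|A| = 20, |A ∩ B| = 18, |A ∖ B| = 2.
(a) |A ∩ B| / |A| ≥ 1/3: holds.
(b) |A ∩ B| < 3: fails.
(c) |A ∖ B| = 1: fails.
(d) |A ∩ B| / |A| ≤ 3/5: fails.

(a)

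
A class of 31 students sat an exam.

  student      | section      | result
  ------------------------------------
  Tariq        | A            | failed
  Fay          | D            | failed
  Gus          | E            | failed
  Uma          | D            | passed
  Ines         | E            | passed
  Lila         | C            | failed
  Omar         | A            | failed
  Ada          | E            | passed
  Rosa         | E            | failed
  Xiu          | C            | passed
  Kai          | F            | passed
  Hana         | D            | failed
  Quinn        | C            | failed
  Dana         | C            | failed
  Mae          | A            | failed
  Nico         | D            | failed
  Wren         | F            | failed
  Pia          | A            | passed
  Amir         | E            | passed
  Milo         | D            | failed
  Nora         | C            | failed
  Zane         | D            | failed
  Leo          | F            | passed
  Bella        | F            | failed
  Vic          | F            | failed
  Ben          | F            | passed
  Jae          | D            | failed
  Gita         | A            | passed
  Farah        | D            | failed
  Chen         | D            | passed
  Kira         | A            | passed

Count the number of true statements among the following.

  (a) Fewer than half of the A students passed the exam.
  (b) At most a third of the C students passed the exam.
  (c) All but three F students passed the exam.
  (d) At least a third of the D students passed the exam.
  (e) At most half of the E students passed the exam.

2

(a) A: |A| = 6, |A ∩ B| = 3; needs |A ∩ B| < |A ∖ B| — false.
(b) C: |A| = 5, |A ∩ B| = 1; needs |A ∩ B| / |A| ≤ 1/3 — true.
(c) F: |A| = 6, |A ∩ B| = 3; needs |A ∖ B| = 3 — true.
(d) D: |A| = 9, |A ∩ B| = 2; needs |A ∩ B| / |A| ≥ 1/3 — false.
(e) E: |A| = 5, |A ∩ B| = 3; needs |A ∩ B| ≤ |A ∖ B| — false.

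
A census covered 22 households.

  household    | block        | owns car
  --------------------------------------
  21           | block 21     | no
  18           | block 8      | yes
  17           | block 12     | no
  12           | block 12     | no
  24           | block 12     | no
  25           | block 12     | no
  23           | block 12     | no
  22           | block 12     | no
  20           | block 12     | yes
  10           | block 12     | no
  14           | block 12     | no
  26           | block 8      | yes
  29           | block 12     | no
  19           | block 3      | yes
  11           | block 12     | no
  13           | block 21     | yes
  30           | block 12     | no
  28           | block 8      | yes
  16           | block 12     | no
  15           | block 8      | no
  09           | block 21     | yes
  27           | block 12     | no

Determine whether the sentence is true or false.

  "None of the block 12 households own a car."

The determiner here denotes the relation: A ∩ B = ∅ (|A ∩ B| = 0).
A (the restrictor) = {17, 12, 24, 25, 23, 22, 20, 10, 14, 29, 11, 30, 16, 27}, |A| = 14.
A ∩ B = {20}, so |A ∩ B| = 1.
So the statement is false.

False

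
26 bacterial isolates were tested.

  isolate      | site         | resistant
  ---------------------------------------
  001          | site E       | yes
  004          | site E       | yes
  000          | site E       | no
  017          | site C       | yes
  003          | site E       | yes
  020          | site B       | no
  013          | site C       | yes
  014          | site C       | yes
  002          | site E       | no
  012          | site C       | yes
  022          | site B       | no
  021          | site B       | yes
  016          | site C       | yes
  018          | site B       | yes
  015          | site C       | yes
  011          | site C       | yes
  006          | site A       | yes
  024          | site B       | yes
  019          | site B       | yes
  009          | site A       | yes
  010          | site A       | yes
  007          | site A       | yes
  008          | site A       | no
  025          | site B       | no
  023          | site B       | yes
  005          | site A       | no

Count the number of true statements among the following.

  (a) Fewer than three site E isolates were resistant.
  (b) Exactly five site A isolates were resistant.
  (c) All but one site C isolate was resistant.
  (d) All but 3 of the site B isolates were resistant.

1

(a) site E: |A| = 5, |A ∩ B| = 3; needs |A ∩ B| < 3 — false.
(b) site A: |A| = 6, |A ∩ B| = 4; needs |A ∩ B| = 5 — false.
(c) site C: |A| = 7, |A ∩ B| = 7; needs |A ∖ B| = 1 — false.
(d) site B: |A| = 8, |A ∩ B| = 5; needs |A ∖ B| = 3 — true.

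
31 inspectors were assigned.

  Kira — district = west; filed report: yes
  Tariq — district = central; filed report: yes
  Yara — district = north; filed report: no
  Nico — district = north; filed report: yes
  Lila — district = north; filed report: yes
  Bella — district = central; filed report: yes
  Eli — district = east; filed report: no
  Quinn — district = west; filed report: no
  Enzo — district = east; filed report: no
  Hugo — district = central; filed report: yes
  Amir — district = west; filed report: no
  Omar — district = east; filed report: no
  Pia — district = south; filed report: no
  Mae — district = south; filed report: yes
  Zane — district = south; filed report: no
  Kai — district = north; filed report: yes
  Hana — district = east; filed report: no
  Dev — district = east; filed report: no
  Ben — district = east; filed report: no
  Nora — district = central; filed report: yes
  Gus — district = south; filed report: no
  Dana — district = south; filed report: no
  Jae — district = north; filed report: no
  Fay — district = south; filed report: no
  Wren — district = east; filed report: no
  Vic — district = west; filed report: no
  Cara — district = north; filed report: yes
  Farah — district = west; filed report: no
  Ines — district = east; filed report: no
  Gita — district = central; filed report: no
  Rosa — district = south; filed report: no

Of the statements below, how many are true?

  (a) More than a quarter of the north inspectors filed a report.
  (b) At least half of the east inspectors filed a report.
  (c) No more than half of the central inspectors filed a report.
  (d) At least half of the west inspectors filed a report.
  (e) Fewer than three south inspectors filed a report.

(a) north: |A| = 6, |A ∩ B| = 4; needs |A ∩ B| / |A| > 1/4 — true.
(b) east: |A| = 8, |A ∩ B| = 0; needs |A ∩ B| ≥ |A ∖ B| — false.
(c) central: |A| = 5, |A ∩ B| = 4; needs |A ∩ B| ≤ |A ∖ B| — false.
(d) west: |A| = 5, |A ∩ B| = 1; needs |A ∩ B| ≥ |A ∖ B| — false.
(e) south: |A| = 7, |A ∩ B| = 1; needs |A ∩ B| < 3 — true.

2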